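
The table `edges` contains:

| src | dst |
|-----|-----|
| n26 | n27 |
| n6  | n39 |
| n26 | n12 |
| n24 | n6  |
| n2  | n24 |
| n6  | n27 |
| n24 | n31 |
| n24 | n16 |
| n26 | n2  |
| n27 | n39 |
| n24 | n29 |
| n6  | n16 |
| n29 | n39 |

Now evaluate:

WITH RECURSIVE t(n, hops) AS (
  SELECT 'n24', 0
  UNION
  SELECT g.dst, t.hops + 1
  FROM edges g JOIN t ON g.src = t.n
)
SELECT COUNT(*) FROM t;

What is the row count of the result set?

9

Base: (n24, hops=0).
Iteration 1: edges from {n24} -> (n16, hops=1), (n29, hops=1), (n31, hops=1), (n6, hops=1).
Iteration 2: edges from {n16,n29,n31,n6} -> (n16, hops=2), (n27, hops=2), (n39, hops=2). [UNION drops 1 duplicate row(s)]
Iteration 3: edges from {n16,n27,n39} -> (n39, hops=3).
Iteration 4: no outgoing edges from {n39}; recursion stops.
Total rows emitted: 9.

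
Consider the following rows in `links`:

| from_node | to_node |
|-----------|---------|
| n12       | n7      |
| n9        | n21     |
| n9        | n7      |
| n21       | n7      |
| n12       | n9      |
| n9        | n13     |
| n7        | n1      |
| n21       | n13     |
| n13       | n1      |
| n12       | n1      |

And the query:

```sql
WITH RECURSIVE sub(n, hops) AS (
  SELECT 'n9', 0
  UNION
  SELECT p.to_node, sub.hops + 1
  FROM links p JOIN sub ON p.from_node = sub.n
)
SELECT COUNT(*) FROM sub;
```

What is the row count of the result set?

Base: (n9, hops=0).
Iteration 1: edges from {n9} -> (n13, hops=1), (n21, hops=1), (n7, hops=1).
Iteration 2: edges from {n13,n21,n7} -> (n1, hops=2), (n13, hops=2), (n7, hops=2). [UNION drops 1 duplicate row(s)]
Iteration 3: edges from {n1,n13,n7} -> (n1, hops=3). [UNION drops 1 duplicate row(s)]
Iteration 4: no outgoing edges from {n1}; recursion stops.
Total rows emitted: 8.

8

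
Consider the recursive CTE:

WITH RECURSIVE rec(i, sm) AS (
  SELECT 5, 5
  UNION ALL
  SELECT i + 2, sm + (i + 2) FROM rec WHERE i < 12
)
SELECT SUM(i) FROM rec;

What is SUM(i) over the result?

45

Base: i=5, sm=5.
Iteration 1: 5 < 12 holds -> i = 5 + 2 = 7, sm = 5 + 7 = 12.
Iteration 2: 7 < 12 holds -> i = 7 + 2 = 9, sm = 12 + 9 = 21.
Iteration 3: 9 < 12 holds -> i = 9 + 2 = 11, sm = 21 + 11 = 32.
Iteration 4: 11 < 12 holds -> i = 11 + 2 = 13, sm = 32 + 13 = 45.
Iteration 5: 13 < 12 fails; recursion stops.
SUM(i) = 5 + 7 + 9 + 11 + 13 = 45.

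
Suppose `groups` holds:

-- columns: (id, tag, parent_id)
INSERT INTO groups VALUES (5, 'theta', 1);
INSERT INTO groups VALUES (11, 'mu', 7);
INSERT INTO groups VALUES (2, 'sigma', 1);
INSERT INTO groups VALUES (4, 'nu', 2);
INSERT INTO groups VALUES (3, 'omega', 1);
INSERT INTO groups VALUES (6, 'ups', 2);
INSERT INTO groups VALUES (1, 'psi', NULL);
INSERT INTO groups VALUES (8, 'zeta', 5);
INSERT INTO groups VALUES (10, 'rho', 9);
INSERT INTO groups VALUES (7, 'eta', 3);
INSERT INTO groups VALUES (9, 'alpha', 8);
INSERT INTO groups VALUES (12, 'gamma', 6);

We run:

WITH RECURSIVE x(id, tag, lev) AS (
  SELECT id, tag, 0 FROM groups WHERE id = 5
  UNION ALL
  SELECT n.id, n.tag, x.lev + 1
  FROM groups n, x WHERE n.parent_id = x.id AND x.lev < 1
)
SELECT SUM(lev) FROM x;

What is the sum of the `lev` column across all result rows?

1

Base: id=5 (theta) at lev 0.
Iteration 1: rows with parent_id in {5} -> zeta (id 8, lev 1).
Iteration 2: lev < 1 fails for all current rows; recursion stops.
SUM(lev) = 0 + 1 = 1.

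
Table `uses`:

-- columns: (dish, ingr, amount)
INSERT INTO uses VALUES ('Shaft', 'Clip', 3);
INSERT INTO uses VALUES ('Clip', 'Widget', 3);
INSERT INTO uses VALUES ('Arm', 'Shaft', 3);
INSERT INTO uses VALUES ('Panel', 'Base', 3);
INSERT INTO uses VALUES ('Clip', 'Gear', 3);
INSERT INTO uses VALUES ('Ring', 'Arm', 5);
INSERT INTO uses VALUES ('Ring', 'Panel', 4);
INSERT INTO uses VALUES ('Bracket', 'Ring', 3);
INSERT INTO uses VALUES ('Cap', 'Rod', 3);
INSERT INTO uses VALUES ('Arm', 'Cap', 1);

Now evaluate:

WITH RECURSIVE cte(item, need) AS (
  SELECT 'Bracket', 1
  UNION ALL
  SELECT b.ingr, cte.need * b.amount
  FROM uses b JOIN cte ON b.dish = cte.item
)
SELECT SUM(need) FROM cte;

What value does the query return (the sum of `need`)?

1117

Base: (Bracket, need=1).
Iteration 1: components of {Bracket} -> Ring = 1*3 = 3.
Iteration 2: components of {Ring} -> Arm = 3*5 = 15, Panel = 3*4 = 12.
Iteration 3: components of {Arm,Panel} -> Base = 12*3 = 36, Cap = 15*1 = 15, Shaft = 15*3 = 45.
Iteration 4: components of {Base,Cap,Shaft} -> Clip = 45*3 = 135, Rod = 15*3 = 45.
Iteration 5: components of {Clip,Rod} -> Gear = 135*3 = 405, Widget = 135*3 = 405.
Iteration 6: no further components; recursion stops.
SUM(need) = 1 + 3 + 12 + 15 + 36 + 45 + 15 + 135 + 45 + 405 + 405 = 1117.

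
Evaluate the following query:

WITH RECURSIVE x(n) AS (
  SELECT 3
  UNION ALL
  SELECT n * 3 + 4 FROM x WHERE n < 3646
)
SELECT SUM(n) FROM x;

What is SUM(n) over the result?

Base: n=3.
Iteration 1: 3 < 3646 holds -> n = 3 * 3 + 4 = 13.
Iteration 2: 13 < 3646 holds -> n = 13 * 3 + 4 = 43.
Iteration 3: 43 < 3646 holds -> n = 43 * 3 + 4 = 133.
Iteration 4: 133 < 3646 holds -> n = 133 * 3 + 4 = 403.
Iteration 5: 403 < 3646 holds -> n = 403 * 3 + 4 = 1213.
Iteration 6: 1213 < 3646 holds -> n = 1213 * 3 + 4 = 3643.
Iteration 7: 3643 < 3646 holds -> n = 3643 * 3 + 4 = 10933.
Iteration 8: 10933 < 3646 fails; recursion stops.
SUM(n) = 3 + 13 + 43 + 133 + 403 + 1213 + 3643 + 10933 = 16384.

16384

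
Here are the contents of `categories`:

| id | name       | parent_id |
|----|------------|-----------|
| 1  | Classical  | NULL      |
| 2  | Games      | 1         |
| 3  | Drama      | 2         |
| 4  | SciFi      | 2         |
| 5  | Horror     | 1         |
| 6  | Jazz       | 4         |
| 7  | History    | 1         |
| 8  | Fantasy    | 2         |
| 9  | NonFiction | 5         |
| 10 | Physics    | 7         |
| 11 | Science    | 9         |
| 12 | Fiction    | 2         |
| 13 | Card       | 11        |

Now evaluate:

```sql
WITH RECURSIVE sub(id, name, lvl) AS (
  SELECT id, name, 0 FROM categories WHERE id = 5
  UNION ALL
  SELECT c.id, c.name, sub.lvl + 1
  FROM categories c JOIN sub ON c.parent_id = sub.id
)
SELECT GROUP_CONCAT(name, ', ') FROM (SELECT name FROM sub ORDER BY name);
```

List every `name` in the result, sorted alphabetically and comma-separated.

Card, Horror, NonFiction, Science

Base: id=5 (Horror) at lvl 0.
Iteration 1: rows with parent_id in {5} -> NonFiction (id 9, lvl 1).
Iteration 2: rows with parent_id in {9} -> Science (id 11, lvl 2).
Iteration 3: rows with parent_id in {11} -> Card (id 13, lvl 3).
Iteration 4: no rows with parent_id in {13}; recursion stops.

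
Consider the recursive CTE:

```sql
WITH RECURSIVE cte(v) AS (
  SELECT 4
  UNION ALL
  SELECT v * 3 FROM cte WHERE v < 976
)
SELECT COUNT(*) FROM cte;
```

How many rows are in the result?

7

Base: v=4.
Iteration 1: 4 < 976 holds -> v = 4 * 3 = 12.
Iteration 2: 12 < 976 holds -> v = 12 * 3 = 36.
Iteration 3: 36 < 976 holds -> v = 36 * 3 = 108.
Iteration 4: 108 < 976 holds -> v = 108 * 3 = 324.
Iteration 5: 324 < 976 holds -> v = 324 * 3 = 972.
Iteration 6: 972 < 976 holds -> v = 972 * 3 = 2916.
Iteration 7: 2916 < 976 fails; recursion stops.
Total rows emitted: 7.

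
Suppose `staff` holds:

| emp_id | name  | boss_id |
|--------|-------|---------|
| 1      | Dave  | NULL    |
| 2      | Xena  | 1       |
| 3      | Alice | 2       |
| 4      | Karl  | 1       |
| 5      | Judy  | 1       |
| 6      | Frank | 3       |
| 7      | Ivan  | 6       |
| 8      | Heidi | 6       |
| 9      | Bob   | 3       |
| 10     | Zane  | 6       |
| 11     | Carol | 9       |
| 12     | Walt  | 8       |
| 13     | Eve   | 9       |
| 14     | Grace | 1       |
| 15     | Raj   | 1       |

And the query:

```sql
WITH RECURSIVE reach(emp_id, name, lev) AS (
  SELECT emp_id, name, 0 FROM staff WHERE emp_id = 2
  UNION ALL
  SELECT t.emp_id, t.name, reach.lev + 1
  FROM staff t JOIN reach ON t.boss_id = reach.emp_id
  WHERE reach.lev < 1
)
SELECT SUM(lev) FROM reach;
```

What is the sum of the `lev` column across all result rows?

Base: emp_id=2 (Xena) at lev 0.
Iteration 1: rows with boss_id in {2} -> Alice (id 3, lev 1).
Iteration 2: lev < 1 fails for all current rows; recursion stops.
SUM(lev) = 0 + 1 = 1.

1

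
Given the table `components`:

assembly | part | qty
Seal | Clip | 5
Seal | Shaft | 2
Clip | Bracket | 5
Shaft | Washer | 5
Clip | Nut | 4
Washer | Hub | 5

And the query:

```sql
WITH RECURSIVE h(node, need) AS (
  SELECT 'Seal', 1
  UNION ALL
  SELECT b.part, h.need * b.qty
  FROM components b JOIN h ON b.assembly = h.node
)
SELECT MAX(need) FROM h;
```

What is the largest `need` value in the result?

Base: (Seal, need=1).
Iteration 1: components of {Seal} -> Clip = 1*5 = 5, Shaft = 1*2 = 2.
Iteration 2: components of {Clip,Shaft} -> Bracket = 5*5 = 25, Nut = 5*4 = 20, Washer = 2*5 = 10.
Iteration 3: components of {Bracket,Nut,Washer} -> Hub = 10*5 = 50.
Iteration 4: no further components; recursion stops.
need values: 1, 5, 2, 25, 20, 10, 50; the maximum is 50.

50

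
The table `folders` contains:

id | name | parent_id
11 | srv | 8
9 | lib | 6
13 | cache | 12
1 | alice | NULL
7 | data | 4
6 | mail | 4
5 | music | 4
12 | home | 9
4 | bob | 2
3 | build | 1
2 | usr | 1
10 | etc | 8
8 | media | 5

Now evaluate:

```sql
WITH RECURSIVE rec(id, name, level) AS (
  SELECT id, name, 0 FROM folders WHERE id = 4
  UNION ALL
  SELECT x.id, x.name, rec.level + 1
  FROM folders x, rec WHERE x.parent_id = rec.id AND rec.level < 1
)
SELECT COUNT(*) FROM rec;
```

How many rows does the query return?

4

Base: id=4 (bob) at level 0.
Iteration 1: rows with parent_id in {4} -> music (id 5, level 1), mail (id 6, level 1), data (id 7, level 1).
Iteration 2: level < 1 fails for all current rows; recursion stops.
Total rows emitted: 4.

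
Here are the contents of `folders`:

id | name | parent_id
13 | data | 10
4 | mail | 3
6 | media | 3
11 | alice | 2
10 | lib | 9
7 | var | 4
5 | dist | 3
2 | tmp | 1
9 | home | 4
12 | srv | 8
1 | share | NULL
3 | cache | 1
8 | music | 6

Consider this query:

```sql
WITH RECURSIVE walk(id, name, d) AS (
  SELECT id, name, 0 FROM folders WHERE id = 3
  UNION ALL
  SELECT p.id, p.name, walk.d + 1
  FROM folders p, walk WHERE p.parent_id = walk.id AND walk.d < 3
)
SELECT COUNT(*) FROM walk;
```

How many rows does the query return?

Base: id=3 (cache) at d 0.
Iteration 1: rows with parent_id in {3} -> mail (id 4, d 1), dist (id 5, d 1), media (id 6, d 1).
Iteration 2: rows with parent_id in {4,5,6} -> var (id 7, d 2), music (id 8, d 2), home (id 9, d 2).
Iteration 3: rows with parent_id in {7,8,9} -> lib (id 10, d 3), srv (id 12, d 3).
Iteration 4: d < 3 fails for all current rows; recursion stops.
Total rows emitted: 9.

9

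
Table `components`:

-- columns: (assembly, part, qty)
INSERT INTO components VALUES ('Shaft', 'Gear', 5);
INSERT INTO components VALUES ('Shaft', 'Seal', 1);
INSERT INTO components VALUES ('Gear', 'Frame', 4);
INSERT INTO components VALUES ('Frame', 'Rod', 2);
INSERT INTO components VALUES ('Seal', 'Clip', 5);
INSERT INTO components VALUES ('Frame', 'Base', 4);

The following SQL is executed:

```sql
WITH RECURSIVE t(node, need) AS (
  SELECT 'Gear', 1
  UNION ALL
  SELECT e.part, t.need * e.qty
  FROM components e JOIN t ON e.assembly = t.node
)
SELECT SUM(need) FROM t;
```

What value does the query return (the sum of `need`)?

29

Base: (Gear, need=1).
Iteration 1: components of {Gear} -> Frame = 1*4 = 4.
Iteration 2: components of {Frame} -> Base = 4*4 = 16, Rod = 4*2 = 8.
Iteration 3: no further components; recursion stops.
SUM(need) = 1 + 4 + 8 + 16 = 29.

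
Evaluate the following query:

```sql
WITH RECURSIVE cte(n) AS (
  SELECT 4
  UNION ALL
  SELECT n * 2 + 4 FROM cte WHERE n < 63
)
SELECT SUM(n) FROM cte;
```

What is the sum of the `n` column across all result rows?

Base: n=4.
Iteration 1: 4 < 63 holds -> n = 4 * 2 + 4 = 12.
Iteration 2: 12 < 63 holds -> n = 12 * 2 + 4 = 28.
Iteration 3: 28 < 63 holds -> n = 28 * 2 + 4 = 60.
Iteration 4: 60 < 63 holds -> n = 60 * 2 + 4 = 124.
Iteration 5: 124 < 63 fails; recursion stops.
SUM(n) = 4 + 12 + 28 + 60 + 124 = 228.

228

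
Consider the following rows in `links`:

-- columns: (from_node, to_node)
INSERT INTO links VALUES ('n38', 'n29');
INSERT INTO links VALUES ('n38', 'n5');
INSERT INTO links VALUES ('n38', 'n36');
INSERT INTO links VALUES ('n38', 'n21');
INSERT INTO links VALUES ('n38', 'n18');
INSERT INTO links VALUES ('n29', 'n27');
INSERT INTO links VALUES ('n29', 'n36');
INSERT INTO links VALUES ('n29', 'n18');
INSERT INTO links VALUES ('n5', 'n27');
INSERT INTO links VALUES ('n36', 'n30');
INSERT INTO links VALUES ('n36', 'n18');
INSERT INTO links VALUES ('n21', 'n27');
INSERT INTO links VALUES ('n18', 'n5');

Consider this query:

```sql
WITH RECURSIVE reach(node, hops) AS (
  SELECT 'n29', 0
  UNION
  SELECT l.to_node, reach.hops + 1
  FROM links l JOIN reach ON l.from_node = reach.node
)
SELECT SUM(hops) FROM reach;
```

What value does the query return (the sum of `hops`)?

19

Base: (n29, hops=0).
Iteration 1: edges from {n29} -> (n18, hops=1), (n27, hops=1), (n36, hops=1).
Iteration 2: edges from {n18,n27,n36} -> (n18, hops=2), (n30, hops=2), (n5, hops=2).
Iteration 3: edges from {n18,n30,n5} -> (n27, hops=3), (n5, hops=3).
Iteration 4: edges from {n27,n5} -> (n27, hops=4).
Iteration 5: no outgoing edges from {n27}; recursion stops.
SUM(hops) = 0 + 1 + 1 + 1 + 2 + 2 + 2 + 3 + 3 + 4 = 19.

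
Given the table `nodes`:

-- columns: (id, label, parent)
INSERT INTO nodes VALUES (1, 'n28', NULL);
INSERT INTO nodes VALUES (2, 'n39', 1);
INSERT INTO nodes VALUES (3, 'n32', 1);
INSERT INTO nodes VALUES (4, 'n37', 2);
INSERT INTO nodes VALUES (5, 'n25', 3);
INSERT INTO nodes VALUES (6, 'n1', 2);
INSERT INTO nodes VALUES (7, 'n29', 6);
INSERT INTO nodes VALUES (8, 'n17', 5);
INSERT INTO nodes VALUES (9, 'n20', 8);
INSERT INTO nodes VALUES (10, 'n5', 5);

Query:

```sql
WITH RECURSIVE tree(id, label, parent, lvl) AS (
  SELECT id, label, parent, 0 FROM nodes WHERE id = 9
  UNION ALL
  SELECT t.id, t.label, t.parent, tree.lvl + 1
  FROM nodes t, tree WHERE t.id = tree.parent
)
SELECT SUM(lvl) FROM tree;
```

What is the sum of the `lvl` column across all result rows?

10

Base: id=9 (n20), parent=8, lvl 0.
Iteration 1: join on id=8 -> n17 (id 8, parent=5, lvl 1).
Iteration 2: join on id=5 -> n25 (id 5, parent=3, lvl 2).
Iteration 3: join on id=3 -> n32 (id 3, parent=1, lvl 3).
Iteration 4: join on id=1 -> n28 (id 1, parent=NULL, lvl 4).
Iteration 5: parent is NULL; no match; recursion stops.
SUM(lvl) = 0 + 1 + 2 + 3 + 4 = 10.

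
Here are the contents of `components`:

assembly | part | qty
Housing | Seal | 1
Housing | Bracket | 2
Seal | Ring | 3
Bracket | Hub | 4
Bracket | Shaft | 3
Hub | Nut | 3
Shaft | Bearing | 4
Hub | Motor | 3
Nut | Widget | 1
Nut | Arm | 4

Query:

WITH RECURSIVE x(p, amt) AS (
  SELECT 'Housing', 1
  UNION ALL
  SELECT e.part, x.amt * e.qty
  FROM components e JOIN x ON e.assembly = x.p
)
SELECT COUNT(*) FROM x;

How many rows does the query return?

Base: (Housing, amt=1).
Iteration 1: components of {Housing} -> Bracket = 1*2 = 2, Seal = 1*1 = 1.
Iteration 2: components of {Bracket,Seal} -> Hub = 2*4 = 8, Ring = 1*3 = 3, Shaft = 2*3 = 6.
Iteration 3: components of {Hub,Ring,Shaft} -> Bearing = 6*4 = 24, Motor = 8*3 = 24, Nut = 8*3 = 24.
Iteration 4: components of {Bearing,Motor,Nut} -> Arm = 24*4 = 96, Widget = 24*1 = 24.
Iteration 5: no further components; recursion stops.
Total rows emitted: 11.

11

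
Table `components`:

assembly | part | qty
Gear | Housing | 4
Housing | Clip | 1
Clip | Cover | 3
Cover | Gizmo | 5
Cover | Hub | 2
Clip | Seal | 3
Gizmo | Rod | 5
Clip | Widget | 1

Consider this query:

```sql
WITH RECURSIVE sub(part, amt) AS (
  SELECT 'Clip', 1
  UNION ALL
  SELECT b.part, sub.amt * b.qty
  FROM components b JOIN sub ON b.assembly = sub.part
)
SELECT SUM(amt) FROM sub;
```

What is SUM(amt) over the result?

104

Base: (Clip, amt=1).
Iteration 1: components of {Clip} -> Cover = 1*3 = 3, Seal = 1*3 = 3, Widget = 1*1 = 1.
Iteration 2: components of {Cover,Seal,Widget} -> Gizmo = 3*5 = 15, Hub = 3*2 = 6.
Iteration 3: components of {Gizmo,Hub} -> Rod = 15*5 = 75.
Iteration 4: no further components; recursion stops.
SUM(amt) = 1 + 3 + 3 + 1 + 15 + 6 + 75 = 104.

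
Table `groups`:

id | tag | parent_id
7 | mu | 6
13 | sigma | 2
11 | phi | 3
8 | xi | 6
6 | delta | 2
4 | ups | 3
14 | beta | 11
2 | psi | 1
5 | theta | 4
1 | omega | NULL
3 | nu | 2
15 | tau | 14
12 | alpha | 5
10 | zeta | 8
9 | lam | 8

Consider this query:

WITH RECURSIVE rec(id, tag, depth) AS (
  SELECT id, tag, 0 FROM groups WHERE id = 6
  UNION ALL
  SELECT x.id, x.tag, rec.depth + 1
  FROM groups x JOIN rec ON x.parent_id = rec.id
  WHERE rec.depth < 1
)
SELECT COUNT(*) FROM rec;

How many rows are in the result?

3

Base: id=6 (delta) at depth 0.
Iteration 1: rows with parent_id in {6} -> mu (id 7, depth 1), xi (id 8, depth 1).
Iteration 2: depth < 1 fails for all current rows; recursion stops.
Total rows emitted: 3.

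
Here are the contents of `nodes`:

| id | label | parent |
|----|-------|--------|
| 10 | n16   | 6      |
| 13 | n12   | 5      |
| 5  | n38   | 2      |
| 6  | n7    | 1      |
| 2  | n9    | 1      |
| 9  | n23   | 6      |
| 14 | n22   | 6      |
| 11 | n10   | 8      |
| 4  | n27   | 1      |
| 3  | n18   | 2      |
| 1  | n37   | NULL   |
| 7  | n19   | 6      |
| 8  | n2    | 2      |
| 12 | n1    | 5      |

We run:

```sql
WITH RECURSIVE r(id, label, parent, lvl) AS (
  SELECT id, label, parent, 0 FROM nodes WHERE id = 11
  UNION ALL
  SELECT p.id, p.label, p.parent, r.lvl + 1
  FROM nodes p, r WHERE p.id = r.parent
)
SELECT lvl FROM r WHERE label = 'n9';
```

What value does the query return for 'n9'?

2

Base: id=11 (n10), parent=8, lvl 0.
Iteration 1: join on id=8 -> n2 (id 8, parent=2, lvl 1).
Iteration 2: join on id=2 -> n9 (id 2, parent=1, lvl 2).
Iteration 3: join on id=1 -> n37 (id 1, parent=NULL, lvl 3).
Iteration 4: parent is NULL; no match; recursion stops.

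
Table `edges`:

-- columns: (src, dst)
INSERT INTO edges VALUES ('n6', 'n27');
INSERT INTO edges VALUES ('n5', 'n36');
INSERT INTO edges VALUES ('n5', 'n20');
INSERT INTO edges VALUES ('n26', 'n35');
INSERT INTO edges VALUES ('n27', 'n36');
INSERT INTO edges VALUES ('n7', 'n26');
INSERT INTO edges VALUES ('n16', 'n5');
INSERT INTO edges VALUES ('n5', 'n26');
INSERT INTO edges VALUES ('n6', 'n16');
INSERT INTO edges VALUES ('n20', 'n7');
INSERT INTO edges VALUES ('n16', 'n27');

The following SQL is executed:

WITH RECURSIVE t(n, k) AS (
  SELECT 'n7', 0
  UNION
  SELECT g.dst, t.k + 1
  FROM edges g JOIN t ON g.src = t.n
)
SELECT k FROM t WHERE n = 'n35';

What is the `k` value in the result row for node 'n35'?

2

Base: (n7, k=0).
Iteration 1: edges from {n7} -> (n26, k=1).
Iteration 2: edges from {n26} -> (n35, k=2).
Iteration 3: no outgoing edges from {n35}; recursion stops.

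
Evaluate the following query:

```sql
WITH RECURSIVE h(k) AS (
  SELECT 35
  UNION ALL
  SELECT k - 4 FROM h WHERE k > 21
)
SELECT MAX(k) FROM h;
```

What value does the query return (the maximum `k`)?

Base: k=35.
Iteration 1: 35 > 21 holds -> k = 35 - 4 = 31.
Iteration 2: 31 > 21 holds -> k = 31 - 4 = 27.
Iteration 3: 27 > 21 holds -> k = 27 - 4 = 23.
Iteration 4: 23 > 21 holds -> k = 23 - 4 = 19.
Iteration 5: 19 > 21 fails; recursion stops.
k values: 35, 31, 27, 23, 19; the maximum is 35.

35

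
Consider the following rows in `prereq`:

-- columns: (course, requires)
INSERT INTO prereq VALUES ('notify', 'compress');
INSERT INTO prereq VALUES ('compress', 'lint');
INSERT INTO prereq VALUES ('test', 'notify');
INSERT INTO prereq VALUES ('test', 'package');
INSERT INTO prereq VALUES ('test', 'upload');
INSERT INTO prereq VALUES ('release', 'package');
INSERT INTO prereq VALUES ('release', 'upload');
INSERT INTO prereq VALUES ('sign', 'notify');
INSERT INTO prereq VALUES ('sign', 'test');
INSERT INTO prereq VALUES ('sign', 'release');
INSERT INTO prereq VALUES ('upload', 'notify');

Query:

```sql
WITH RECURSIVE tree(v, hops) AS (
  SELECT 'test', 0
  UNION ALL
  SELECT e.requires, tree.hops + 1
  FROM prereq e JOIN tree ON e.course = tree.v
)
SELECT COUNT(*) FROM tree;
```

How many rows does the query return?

9

Base: (test, hops=0).
Iteration 1: edges from {test} -> (notify, hops=1), (package, hops=1), (upload, hops=1).
Iteration 2: edges from {notify,package,upload} -> (compress, hops=2), (notify, hops=2).
Iteration 3: edges from {compress,notify} -> (compress, hops=3), (lint, hops=3).
Iteration 4: edges from {compress,lint} -> (lint, hops=4).
Iteration 5: no outgoing edges from {lint}; recursion stops.
Total rows emitted: 9.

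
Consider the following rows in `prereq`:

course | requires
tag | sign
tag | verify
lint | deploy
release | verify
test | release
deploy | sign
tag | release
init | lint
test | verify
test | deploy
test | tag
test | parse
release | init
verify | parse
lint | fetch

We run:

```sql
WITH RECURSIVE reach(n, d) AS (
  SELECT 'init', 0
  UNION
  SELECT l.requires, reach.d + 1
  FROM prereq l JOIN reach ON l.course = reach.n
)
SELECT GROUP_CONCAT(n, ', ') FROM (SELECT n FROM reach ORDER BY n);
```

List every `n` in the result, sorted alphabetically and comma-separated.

deploy, fetch, init, lint, sign

Base: (init, d=0).
Iteration 1: edges from {init} -> (lint, d=1).
Iteration 2: edges from {lint} -> (deploy, d=2), (fetch, d=2).
Iteration 3: edges from {deploy,fetch} -> (sign, d=3).
Iteration 4: no outgoing edges from {sign}; recursion stops.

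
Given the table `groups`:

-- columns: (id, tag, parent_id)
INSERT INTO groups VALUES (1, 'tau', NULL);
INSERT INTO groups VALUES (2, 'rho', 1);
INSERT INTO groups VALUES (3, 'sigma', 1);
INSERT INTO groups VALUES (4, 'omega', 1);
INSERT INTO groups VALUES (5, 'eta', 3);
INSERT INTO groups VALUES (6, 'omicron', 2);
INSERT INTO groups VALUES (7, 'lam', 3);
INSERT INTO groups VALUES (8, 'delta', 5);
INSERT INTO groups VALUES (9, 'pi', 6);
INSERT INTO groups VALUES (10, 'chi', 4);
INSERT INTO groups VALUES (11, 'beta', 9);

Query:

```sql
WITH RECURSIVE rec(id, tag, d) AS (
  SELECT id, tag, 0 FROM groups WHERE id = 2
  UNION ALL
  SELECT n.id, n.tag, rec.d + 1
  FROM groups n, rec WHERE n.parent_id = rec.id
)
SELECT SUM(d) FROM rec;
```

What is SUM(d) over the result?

6

Base: id=2 (rho) at d 0.
Iteration 1: rows with parent_id in {2} -> omicron (id 6, d 1).
Iteration 2: rows with parent_id in {6} -> pi (id 9, d 2).
Iteration 3: rows with parent_id in {9} -> beta (id 11, d 3).
Iteration 4: no rows with parent_id in {11}; recursion stops.
SUM(d) = 0 + 1 + 2 + 3 = 6.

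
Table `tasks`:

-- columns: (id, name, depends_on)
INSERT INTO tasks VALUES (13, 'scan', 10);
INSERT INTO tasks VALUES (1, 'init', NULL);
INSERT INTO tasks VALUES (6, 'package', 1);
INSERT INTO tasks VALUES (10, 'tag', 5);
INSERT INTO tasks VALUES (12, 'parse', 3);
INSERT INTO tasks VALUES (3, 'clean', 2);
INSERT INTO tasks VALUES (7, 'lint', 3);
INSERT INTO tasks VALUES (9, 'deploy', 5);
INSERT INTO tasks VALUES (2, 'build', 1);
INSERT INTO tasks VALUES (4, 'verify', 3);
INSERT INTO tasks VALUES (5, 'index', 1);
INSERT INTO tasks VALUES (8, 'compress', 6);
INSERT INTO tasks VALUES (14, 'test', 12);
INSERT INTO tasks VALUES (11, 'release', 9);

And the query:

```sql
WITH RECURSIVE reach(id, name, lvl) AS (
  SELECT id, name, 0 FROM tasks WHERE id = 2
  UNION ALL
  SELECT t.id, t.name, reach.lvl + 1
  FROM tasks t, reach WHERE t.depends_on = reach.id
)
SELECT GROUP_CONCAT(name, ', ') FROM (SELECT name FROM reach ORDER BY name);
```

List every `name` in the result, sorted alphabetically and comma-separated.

build, clean, lint, parse, test, verify

Base: id=2 (build) at lvl 0.
Iteration 1: rows with depends_on in {2} -> clean (id 3, lvl 1).
Iteration 2: rows with depends_on in {3} -> verify (id 4, lvl 2), lint (id 7, lvl 2), parse (id 12, lvl 2).
Iteration 3: rows with depends_on in {4,7,12} -> test (id 14, lvl 3).
Iteration 4: no rows with depends_on in {14}; recursion stops.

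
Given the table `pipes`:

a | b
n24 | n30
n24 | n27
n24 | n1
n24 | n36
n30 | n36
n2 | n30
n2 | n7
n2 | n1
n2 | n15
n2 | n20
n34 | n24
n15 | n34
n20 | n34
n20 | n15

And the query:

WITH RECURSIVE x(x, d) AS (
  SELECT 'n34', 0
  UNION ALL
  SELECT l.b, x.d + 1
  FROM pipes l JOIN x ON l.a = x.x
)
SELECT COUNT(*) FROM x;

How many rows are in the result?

7

Base: (n34, d=0).
Iteration 1: edges from {n34} -> (n24, d=1).
Iteration 2: edges from {n24} -> (n1, d=2), (n27, d=2), (n30, d=2), (n36, d=2).
Iteration 3: edges from {n1,n27,n30,n36} -> (n36, d=3).
Iteration 4: no outgoing edges from {n36}; recursion stops.
Total rows emitted: 7.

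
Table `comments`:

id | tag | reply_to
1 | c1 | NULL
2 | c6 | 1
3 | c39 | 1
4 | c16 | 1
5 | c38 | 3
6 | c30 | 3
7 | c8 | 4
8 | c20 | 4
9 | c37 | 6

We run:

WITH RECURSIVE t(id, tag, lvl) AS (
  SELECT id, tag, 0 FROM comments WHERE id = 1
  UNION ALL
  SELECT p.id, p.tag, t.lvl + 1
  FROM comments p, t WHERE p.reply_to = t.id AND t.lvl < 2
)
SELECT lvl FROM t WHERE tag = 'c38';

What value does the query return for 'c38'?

2

Base: id=1 (c1) at lvl 0.
Iteration 1: rows with reply_to in {1} -> c6 (id 2, lvl 1), c39 (id 3, lvl 1), c16 (id 4, lvl 1).
Iteration 2: rows with reply_to in {2,3,4} -> c38 (id 5, lvl 2), c30 (id 6, lvl 2), c8 (id 7, lvl 2), c20 (id 8, lvl 2).
Iteration 3: lvl < 2 fails for all current rows; recursion stops.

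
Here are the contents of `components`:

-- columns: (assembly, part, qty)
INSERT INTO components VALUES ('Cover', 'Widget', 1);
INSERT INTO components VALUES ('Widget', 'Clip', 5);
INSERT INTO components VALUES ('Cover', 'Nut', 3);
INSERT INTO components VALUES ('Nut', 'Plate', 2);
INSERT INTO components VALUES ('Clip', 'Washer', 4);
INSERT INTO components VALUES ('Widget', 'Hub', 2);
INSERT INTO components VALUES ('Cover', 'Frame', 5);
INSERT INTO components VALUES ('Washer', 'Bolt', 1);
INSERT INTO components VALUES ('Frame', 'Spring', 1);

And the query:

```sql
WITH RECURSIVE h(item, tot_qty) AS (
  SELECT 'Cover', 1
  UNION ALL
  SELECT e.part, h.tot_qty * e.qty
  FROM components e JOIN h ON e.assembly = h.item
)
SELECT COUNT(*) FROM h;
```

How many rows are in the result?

Base: (Cover, tot_qty=1).
Iteration 1: components of {Cover} -> Frame = 1*5 = 5, Nut = 1*3 = 3, Widget = 1*1 = 1.
Iteration 2: components of {Frame,Nut,Widget} -> Clip = 1*5 = 5, Hub = 1*2 = 2, Plate = 3*2 = 6, Spring = 5*1 = 5.
Iteration 3: components of {Clip,Hub,Plate,Spring} -> Washer = 5*4 = 20.
Iteration 4: components of {Washer} -> Bolt = 20*1 = 20.
Iteration 5: no further components; recursion stops.
Total rows emitted: 10.

10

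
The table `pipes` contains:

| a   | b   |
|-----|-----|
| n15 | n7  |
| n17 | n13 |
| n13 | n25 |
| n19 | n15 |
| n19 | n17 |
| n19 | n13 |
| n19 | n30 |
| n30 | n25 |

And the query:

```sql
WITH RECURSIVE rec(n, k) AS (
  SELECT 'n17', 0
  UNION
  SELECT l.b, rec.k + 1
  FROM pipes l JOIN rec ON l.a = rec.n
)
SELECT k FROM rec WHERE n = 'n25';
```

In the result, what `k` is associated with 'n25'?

Base: (n17, k=0).
Iteration 1: edges from {n17} -> (n13, k=1).
Iteration 2: edges from {n13} -> (n25, k=2).
Iteration 3: no outgoing edges from {n25}; recursion stops.

2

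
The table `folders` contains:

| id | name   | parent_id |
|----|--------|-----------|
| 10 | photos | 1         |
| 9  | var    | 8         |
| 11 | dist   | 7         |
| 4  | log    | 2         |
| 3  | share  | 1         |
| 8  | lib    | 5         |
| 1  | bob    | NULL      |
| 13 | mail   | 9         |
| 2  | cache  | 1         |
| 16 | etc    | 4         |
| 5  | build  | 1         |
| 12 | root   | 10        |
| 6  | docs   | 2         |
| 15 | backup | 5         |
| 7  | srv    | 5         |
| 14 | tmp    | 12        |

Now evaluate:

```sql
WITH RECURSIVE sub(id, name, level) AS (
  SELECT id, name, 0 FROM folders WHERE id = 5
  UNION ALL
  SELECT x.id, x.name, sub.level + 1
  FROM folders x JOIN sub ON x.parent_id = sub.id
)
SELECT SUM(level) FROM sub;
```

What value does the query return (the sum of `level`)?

Base: id=5 (build) at level 0.
Iteration 1: rows with parent_id in {5} -> srv (id 7, level 1), lib (id 8, level 1), backup (id 15, level 1).
Iteration 2: rows with parent_id in {7,8,15} -> var (id 9, level 2), dist (id 11, level 2).
Iteration 3: rows with parent_id in {9,11} -> mail (id 13, level 3).
Iteration 4: no rows with parent_id in {13}; recursion stops.
SUM(level) = 0 + 1 + 1 + 1 + 2 + 2 + 3 = 10.

10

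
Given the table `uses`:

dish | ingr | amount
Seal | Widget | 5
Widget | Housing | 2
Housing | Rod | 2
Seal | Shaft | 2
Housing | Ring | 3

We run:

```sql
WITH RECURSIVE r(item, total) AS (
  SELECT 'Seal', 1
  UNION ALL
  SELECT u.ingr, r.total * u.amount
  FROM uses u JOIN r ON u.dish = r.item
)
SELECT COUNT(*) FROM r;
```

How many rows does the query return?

6

Base: (Seal, total=1).
Iteration 1: components of {Seal} -> Shaft = 1*2 = 2, Widget = 1*5 = 5.
Iteration 2: components of {Shaft,Widget} -> Housing = 5*2 = 10.
Iteration 3: components of {Housing} -> Ring = 10*3 = 30, Rod = 10*2 = 20.
Iteration 4: no further components; recursion stops.
Total rows emitted: 6.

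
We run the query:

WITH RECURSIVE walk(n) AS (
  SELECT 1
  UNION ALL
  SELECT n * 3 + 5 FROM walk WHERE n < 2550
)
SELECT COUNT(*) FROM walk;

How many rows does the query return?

8

Base: n=1.
Iteration 1: 1 < 2550 holds -> n = 1 * 3 + 5 = 8.
Iteration 2: 8 < 2550 holds -> n = 8 * 3 + 5 = 29.
Iteration 3: 29 < 2550 holds -> n = 29 * 3 + 5 = 92.
Iteration 4: 92 < 2550 holds -> n = 92 * 3 + 5 = 281.
Iteration 5: 281 < 2550 holds -> n = 281 * 3 + 5 = 848.
Iteration 6: 848 < 2550 holds -> n = 848 * 3 + 5 = 2549.
Iteration 7: 2549 < 2550 holds -> n = 2549 * 3 + 5 = 7652.
Iteration 8: 7652 < 2550 fails; recursion stops.
Total rows emitted: 8.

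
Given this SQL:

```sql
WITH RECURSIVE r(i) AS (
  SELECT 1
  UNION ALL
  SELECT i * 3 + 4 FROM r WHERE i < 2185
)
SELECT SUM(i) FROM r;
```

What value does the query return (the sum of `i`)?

3265

Base: i=1.
Iteration 1: 1 < 2185 holds -> i = 1 * 3 + 4 = 7.
Iteration 2: 7 < 2185 holds -> i = 7 * 3 + 4 = 25.
Iteration 3: 25 < 2185 holds -> i = 25 * 3 + 4 = 79.
Iteration 4: 79 < 2185 holds -> i = 79 * 3 + 4 = 241.
Iteration 5: 241 < 2185 holds -> i = 241 * 3 + 4 = 727.
Iteration 6: 727 < 2185 holds -> i = 727 * 3 + 4 = 2185.
Iteration 7: 2185 < 2185 fails; recursion stops.
SUM(i) = 1 + 7 + 25 + 79 + 241 + 727 + 2185 = 3265.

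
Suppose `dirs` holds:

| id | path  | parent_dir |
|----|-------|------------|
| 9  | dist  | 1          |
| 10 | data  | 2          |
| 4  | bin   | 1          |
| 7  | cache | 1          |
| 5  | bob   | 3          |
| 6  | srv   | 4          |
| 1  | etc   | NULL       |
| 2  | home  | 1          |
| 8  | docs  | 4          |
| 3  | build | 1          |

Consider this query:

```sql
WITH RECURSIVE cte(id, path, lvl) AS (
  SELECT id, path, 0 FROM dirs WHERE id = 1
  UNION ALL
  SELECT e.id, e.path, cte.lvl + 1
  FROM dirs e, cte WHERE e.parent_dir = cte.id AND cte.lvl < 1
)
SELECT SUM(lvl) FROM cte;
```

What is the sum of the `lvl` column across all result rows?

5

Base: id=1 (etc) at lvl 0.
Iteration 1: rows with parent_dir in {1} -> home (id 2, lvl 1), build (id 3, lvl 1), bin (id 4, lvl 1), cache (id 7, lvl 1), dist (id 9, lvl 1).
Iteration 2: lvl < 1 fails for all current rows; recursion stops.
SUM(lvl) = 0 + 1 + 1 + 1 + 1 + 1 = 5.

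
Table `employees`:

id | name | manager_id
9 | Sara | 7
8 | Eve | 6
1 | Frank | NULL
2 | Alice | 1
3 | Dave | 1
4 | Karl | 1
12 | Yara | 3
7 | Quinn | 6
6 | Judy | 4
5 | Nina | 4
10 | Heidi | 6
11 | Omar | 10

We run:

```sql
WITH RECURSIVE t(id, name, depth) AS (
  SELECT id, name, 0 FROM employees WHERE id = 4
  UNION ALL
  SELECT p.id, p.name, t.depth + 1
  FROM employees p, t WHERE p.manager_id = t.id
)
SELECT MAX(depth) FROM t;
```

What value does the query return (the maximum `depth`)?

3

Base: id=4 (Karl) at depth 0.
Iteration 1: rows with manager_id in {4} -> Nina (id 5, depth 1), Judy (id 6, depth 1).
Iteration 2: rows with manager_id in {5,6} -> Quinn (id 7, depth 2), Eve (id 8, depth 2), Heidi (id 10, depth 2).
Iteration 3: rows with manager_id in {7,8,10} -> Sara (id 9, depth 3), Omar (id 11, depth 3).
Iteration 4: no rows with manager_id in {9,11}; recursion stops.
depth values: 0, 1, 1, 2, 2, 2, 3, 3; the maximum is 3.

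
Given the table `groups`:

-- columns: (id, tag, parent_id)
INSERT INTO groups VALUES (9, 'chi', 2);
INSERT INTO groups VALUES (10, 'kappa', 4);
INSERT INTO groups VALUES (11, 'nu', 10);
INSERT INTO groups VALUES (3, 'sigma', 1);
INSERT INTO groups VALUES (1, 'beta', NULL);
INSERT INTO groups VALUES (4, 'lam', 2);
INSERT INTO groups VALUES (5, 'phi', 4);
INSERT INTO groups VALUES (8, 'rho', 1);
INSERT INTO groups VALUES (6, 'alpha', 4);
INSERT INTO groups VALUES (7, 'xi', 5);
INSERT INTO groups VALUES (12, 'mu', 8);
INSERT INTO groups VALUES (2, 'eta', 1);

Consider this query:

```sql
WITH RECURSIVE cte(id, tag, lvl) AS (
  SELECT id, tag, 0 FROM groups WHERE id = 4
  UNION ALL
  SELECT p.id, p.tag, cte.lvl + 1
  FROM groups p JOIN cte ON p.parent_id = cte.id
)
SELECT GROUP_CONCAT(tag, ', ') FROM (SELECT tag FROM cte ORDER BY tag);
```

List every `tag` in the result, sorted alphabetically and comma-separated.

Base: id=4 (lam) at lvl 0.
Iteration 1: rows with parent_id in {4} -> phi (id 5, lvl 1), alpha (id 6, lvl 1), kappa (id 10, lvl 1).
Iteration 2: rows with parent_id in {5,6,10} -> xi (id 7, lvl 2), nu (id 11, lvl 2).
Iteration 3: no rows with parent_id in {7,11}; recursion stops.

alpha, kappa, lam, nu, phi, xi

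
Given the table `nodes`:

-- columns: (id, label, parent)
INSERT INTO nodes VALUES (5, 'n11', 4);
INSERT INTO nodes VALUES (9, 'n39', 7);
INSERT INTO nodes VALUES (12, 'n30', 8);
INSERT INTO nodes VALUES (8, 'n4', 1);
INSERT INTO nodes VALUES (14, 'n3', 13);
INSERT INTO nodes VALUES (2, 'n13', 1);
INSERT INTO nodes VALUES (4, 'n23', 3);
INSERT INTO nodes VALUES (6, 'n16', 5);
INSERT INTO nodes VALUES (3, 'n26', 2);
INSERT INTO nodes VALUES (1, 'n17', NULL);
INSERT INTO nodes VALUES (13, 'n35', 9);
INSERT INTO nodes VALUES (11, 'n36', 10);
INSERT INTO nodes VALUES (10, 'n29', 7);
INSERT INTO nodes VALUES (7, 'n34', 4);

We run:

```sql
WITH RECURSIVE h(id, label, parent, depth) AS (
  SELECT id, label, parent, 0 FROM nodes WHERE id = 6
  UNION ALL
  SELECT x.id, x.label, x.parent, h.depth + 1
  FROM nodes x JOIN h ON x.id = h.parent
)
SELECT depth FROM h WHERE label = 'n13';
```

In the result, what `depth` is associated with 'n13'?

4

Base: id=6 (n16), parent=5, depth 0.
Iteration 1: join on id=5 -> n11 (id 5, parent=4, depth 1).
Iteration 2: join on id=4 -> n23 (id 4, parent=3, depth 2).
Iteration 3: join on id=3 -> n26 (id 3, parent=2, depth 3).
Iteration 4: join on id=2 -> n13 (id 2, parent=1, depth 4).
Iteration 5: join on id=1 -> n17 (id 1, parent=NULL, depth 5).
Iteration 6: parent is NULL; no match; recursion stops.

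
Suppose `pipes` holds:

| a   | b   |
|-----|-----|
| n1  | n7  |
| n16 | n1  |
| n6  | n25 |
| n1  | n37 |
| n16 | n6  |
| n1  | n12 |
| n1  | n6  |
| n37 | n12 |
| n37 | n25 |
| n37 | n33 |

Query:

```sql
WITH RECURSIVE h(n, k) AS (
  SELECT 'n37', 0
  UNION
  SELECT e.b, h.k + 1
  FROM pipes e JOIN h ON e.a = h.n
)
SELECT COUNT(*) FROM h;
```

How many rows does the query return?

4

Base: (n37, k=0).
Iteration 1: edges from {n37} -> (n12, k=1), (n25, k=1), (n33, k=1).
Iteration 2: no outgoing edges from {n12,n25,n33}; recursion stops.
Total rows emitted: 4.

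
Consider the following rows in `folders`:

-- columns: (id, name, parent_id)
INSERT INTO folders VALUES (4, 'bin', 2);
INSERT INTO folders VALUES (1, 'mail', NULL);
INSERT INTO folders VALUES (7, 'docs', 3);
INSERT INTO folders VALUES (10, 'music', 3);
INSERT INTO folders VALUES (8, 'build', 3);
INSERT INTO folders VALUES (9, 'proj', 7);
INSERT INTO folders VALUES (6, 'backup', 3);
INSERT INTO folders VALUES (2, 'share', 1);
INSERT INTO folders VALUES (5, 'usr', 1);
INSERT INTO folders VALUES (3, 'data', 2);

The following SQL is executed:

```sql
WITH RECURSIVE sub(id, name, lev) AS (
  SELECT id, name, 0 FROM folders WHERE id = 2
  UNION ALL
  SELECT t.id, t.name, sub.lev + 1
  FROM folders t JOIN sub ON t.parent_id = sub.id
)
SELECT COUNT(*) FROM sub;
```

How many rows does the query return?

8

Base: id=2 (share) at lev 0.
Iteration 1: rows with parent_id in {2} -> data (id 3, lev 1), bin (id 4, lev 1).
Iteration 2: rows with parent_id in {3,4} -> backup (id 6, lev 2), docs (id 7, lev 2), build (id 8, lev 2), music (id 10, lev 2).
Iteration 3: rows with parent_id in {6,7,8,10} -> proj (id 9, lev 3).
Iteration 4: no rows with parent_id in {9}; recursion stops.
Total rows emitted: 8.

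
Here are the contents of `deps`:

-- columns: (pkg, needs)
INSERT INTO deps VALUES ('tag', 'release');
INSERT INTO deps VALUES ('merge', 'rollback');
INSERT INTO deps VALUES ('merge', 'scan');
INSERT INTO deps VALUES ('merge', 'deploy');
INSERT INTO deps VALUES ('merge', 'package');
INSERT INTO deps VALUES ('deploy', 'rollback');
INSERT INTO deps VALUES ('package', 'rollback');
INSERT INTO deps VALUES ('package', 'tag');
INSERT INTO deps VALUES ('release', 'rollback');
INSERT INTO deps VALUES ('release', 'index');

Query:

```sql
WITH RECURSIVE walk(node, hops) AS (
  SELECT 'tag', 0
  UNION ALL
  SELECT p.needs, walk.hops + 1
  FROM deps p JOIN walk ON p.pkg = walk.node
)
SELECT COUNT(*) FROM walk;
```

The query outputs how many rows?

4

Base: (tag, hops=0).
Iteration 1: edges from {tag} -> (release, hops=1).
Iteration 2: edges from {release} -> (index, hops=2), (rollback, hops=2).
Iteration 3: no outgoing edges from {index,rollback}; recursion stops.
Total rows emitted: 4.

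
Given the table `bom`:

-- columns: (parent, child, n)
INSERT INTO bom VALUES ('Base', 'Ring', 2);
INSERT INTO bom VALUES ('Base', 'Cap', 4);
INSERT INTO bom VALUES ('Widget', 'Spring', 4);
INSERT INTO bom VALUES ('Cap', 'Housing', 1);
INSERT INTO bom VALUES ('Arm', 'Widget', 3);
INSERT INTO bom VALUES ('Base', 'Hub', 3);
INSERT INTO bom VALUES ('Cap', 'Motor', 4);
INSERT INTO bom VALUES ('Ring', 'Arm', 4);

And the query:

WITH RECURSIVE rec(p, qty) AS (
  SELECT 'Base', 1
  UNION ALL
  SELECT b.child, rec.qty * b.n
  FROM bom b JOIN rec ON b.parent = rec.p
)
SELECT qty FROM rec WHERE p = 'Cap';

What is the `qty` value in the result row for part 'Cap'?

Base: (Base, qty=1).
Iteration 1: components of {Base} -> Cap = 1*4 = 4, Hub = 1*3 = 3, Ring = 1*2 = 2.
Iteration 2: components of {Cap,Hub,Ring} -> Arm = 2*4 = 8, Housing = 4*1 = 4, Motor = 4*4 = 16.
Iteration 3: components of {Arm,Housing,Motor} -> Widget = 8*3 = 24.
Iteration 4: components of {Widget} -> Spring = 24*4 = 96.
Iteration 5: no further components; recursion stops.

4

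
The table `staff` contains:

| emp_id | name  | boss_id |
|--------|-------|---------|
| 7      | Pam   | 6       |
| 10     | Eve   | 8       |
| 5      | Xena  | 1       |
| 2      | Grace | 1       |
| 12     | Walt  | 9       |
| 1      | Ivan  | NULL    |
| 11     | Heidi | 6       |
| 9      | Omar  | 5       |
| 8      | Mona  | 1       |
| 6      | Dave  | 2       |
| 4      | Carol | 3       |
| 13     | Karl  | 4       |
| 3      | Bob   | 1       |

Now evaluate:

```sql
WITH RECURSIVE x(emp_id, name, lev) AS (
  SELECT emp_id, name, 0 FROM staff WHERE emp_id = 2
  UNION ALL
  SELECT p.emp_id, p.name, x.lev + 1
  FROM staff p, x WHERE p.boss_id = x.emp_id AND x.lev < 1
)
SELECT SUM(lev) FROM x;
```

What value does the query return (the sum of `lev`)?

1

Base: emp_id=2 (Grace) at lev 0.
Iteration 1: rows with boss_id in {2} -> Dave (id 6, lev 1).
Iteration 2: lev < 1 fails for all current rows; recursion stops.
SUM(lev) = 0 + 1 = 1.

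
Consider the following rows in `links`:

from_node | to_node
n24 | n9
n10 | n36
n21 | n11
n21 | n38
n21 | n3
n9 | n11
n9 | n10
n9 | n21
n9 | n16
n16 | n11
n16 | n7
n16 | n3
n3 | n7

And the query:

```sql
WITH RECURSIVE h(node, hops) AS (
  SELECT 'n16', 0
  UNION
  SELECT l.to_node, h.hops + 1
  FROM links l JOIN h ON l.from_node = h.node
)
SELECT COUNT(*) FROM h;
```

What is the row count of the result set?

Base: (n16, hops=0).
Iteration 1: edges from {n16} -> (n11, hops=1), (n3, hops=1), (n7, hops=1).
Iteration 2: edges from {n11,n3,n7} -> (n7, hops=2).
Iteration 3: no outgoing edges from {n7}; recursion stops.
Total rows emitted: 5.

5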